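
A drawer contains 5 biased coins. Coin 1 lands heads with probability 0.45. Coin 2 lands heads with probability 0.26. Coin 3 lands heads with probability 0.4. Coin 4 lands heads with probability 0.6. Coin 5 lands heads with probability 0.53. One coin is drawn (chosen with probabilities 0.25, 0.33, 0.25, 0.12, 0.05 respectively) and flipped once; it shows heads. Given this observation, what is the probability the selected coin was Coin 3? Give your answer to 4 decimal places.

Posterior probability ≈ 0.2520

P(heads|C1) = 0.45; P(heads|C2) = 0.26; P(heads|C3) = 0.4; P(heads|C4) = 0.6; P(heads|C5) = 0.53.
Prior × likelihood for each source: 0.25·0.45=0.1125, 0.33·0.26=0.08580, 0.25·0.4=0.1000, 0.12·0.6=0.07200, 0.05·0.53=0.02650. Summing gives P(heads) = 0.39680.
P(Coin 3 | heads) = 0.1000 / 0.39680 = 0.2520.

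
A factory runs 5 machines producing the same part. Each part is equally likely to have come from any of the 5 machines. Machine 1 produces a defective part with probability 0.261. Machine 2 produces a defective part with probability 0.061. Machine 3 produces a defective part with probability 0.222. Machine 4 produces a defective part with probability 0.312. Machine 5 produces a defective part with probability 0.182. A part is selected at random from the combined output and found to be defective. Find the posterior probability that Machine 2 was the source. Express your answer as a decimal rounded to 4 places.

P(defective|M1) = 0.261; P(defective|M2) = 0.061; P(defective|M3) = 0.222; P(defective|M4) = 0.312; P(defective|M5) = 0.182.
Prior × likelihood for each source: 0.2·0.261=0.05220, 0.2·0.061=0.01220, 0.2·0.222=0.04440, 0.2·0.312=0.06240, 0.2·0.182=0.03640. Summing gives P(defective) = 0.20760.
P(Machine 2 | defective) = 0.01220 / 0.20760 = 0.0588.

Posterior probability ≈ 0.0588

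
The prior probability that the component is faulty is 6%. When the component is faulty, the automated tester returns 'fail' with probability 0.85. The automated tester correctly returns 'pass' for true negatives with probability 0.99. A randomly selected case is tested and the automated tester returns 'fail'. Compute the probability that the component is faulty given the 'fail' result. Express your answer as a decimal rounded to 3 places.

P(H | E) ≈ 0.844

Let H be the event that the component is faulty. P(H) = 0.06, so P(¬H) = 0.94. With E the 'fail' result, P(E|H) = 0.85 and P(E|¬H) = 0.01.
P(E) = 0.85·0.06 + 0.01·0.94 = 0.051000 + 0.0094000 = 0.060400.
By Bayes' theorem, P(H|E) = 0.051000 / 0.060400 = 0.844.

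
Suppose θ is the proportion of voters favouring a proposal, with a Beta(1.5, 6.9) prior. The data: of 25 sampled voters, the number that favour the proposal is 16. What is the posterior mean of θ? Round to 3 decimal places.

Posterior mean ≈ 0.524

Observing 16 successes and 9 failures updates Beta(1.5, 6.9) by adding the success and failure counts to the two shape parameters: α = 1.5+16 = 17.5, β = 6.9+9 = 15.9.
Posterior mean = α/(α+β) = 17.5/33.4 = 0.524.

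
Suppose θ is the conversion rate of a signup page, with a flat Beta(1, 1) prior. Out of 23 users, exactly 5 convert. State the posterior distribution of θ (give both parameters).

The binomial likelihood is conjugate to the Beta prior: with 5 successes and 18 failures, the posterior is Beta(1+5, 1+18) = Beta(6, 19).

Posterior: Beta(6, 19)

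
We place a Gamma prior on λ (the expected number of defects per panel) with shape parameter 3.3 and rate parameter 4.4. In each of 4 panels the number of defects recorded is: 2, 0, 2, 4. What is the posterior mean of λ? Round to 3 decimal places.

The Poisson likelihood adds the total count to the shape and the number of exposure periods to the rate. Here ∑xᵢ = 8 and n = 4, so shape 3.3→11.3 and rate 4.4→8.4.
Posterior mean = shape/rate = 11.3/8.4 = 1.345.

Posterior mean ≈ 1.345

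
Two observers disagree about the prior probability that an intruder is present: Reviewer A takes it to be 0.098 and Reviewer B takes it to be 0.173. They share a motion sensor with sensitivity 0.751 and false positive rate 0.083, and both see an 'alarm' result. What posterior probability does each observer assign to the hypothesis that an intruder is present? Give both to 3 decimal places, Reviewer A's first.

The likelihood ratio for an 'alarm' result is 0.751/0.083 = 9.0482.
Reviewer A: prior odds 0.098/0.902 = 0.10865; posterior odds 0.98306; posterior probability 0.496.
Reviewer B: prior odds 0.173/0.827 = 0.20919; posterior odds 1.8928; posterior probability 0.654.

Reviewer A: 0.496; Reviewer B: 0.654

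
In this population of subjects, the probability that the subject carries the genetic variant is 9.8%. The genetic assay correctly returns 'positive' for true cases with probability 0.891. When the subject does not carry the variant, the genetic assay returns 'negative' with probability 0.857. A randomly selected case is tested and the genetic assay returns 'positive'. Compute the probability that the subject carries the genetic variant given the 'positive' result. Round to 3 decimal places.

Write H for 'the subject carries the genetic variant'. Prior odds H:¬H = 0.098/0.902 = 0.10865. For the 'positive' outcome, the likelihood ratio is 0.891/0.143 = 6.2308.
Posterior odds = 0.10865 × 6.2308 = 0.67696, so P(H|E) = 0.67696/(1+0.67696) = 0.404.

P(H | E) ≈ 0.404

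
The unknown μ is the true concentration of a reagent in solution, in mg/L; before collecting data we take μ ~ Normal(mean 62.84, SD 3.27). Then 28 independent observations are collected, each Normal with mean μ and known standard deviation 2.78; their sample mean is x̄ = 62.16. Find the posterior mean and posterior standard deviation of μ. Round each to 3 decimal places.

With known σ, the Normal prior is conjugate. Weight on the data is w = (n/σ²)/(n/σ² + 1/τ₀²) = 3.62300/(3.62300+0.0935200) = 0.97484.
Posterior mean = w·x̄ + (1−w)·μ₀ = 0.97484·62.16 + 0.025163·62.84 = 62.177. Posterior variance = 1/(3.62300+0.0935200) = 0.269069, so SD = 0.519.

Posterior mean ≈ 62.177; posterior SD ≈ 0.519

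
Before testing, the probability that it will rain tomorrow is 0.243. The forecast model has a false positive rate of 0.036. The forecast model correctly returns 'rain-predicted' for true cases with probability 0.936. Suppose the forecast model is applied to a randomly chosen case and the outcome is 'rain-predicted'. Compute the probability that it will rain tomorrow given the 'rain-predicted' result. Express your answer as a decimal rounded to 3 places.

P(H | E) ≈ 0.893

Write H for 'it will rain tomorrow'. Prior odds H:¬H = 0.243/0.757 = 0.32100. For the 'rain-predicted' outcome, the likelihood ratio is 0.936/0.036 = 26.000.
Posterior odds = 0.32100 × 26.000 = 8.3461, so P(H|E) = 8.3461/(1+8.3461) = 0.893.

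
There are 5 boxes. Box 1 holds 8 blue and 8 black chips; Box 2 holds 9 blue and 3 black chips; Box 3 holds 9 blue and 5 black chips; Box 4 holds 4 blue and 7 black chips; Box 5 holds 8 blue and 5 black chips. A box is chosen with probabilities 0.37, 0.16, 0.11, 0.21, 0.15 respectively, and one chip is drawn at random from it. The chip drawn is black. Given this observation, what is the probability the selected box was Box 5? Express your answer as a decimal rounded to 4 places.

Tabulate prior·likelihood by source: [1] prior 0.37, lik 0.5, product 0.1850; [2] prior 0.16, lik 0.25, product 0.04000; [3] prior 0.11, lik 0.3571, product 0.03929; [4] prior 0.21, lik 0.6364, product 0.1336; [5] prior 0.15, lik 0.3846, product 0.05769.
Normalizing constant = 0.45561; the posterior for Box 5 is its product over the sum, 0.05769/0.45561 = 0.1266.

Posterior probability ≈ 0.1266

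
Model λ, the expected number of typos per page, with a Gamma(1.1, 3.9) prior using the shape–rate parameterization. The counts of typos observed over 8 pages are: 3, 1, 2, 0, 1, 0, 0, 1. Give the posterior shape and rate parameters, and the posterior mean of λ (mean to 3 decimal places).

Posterior: Gamma(shape=9.1, rate=11.9); mean ≈ 0.765

Total count ∑xᵢ = 8 over n = 8 pages.
Gamma is conjugate to the Poisson likelihood: posterior is Gamma(shape = 1.1+8 = 9.1, rate = 3.9+8 = 11.9).
E[λ | data] = 9.1/11.9 = 0.765.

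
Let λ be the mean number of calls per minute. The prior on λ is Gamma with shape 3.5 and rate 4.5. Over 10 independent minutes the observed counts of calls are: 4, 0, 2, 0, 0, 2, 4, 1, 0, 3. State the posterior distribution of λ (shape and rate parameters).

Posterior: Gamma(shape=19.5, rate=14.5)

The Poisson likelihood adds the total count to the shape and the number of exposure periods to the rate. Here ∑xᵢ = 16 and n = 10, so shape 3.5→19.5 and rate 4.5→14.5.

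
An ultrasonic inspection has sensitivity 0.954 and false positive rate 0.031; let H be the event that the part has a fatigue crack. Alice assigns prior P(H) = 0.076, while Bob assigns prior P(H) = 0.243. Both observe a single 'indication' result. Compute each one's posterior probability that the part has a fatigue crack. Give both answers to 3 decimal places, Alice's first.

Alice: 0.717; Bob: 0.908

The likelihood ratio for an 'indication' result is 0.954/0.031 = 30.774.
Alice: prior odds 0.076/0.924 = 0.082251; posterior odds 2.5312; posterior probability 0.717.
Bob: prior odds 0.243/0.757 = 0.32100; posterior odds 9.8786; posterior probability 0.908.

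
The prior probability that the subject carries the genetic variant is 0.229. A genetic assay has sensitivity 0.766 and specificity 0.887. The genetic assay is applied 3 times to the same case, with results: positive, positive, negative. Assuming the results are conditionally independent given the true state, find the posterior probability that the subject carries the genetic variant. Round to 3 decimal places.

Posterior P(H) ≈ 0.783

With H the event that the subject carries the genetic variant, the joint likelihood of the observed sequence is P(data|H) = 0.766·0.766·0.234 = 0.13730 and P(data|¬H) = 0.113·0.113·0.887 = 0.011326.
Bayes: P(H|data) = 0.229·0.13730 / (0.229·0.13730 + 0.771·0.011326) = 0.031442/0.040174 = 0.7826.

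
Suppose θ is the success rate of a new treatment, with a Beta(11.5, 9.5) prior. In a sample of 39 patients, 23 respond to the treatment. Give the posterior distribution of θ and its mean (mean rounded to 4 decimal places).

Observing 23 successes and 16 failures updates Beta(11.5, 9.5) by adding the success and failure counts to the two shape parameters: α = 11.5+23 = 34.5, β = 9.5+16 = 25.5.
Posterior mean = α/(α+β) = 34.5/60 = 0.5750.

Posterior: Beta(34.5, 25.5); mean ≈ 0.5750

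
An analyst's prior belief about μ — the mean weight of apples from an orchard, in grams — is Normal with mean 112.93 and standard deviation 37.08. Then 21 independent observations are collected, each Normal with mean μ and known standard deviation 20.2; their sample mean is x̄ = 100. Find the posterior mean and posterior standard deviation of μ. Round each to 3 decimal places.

Posterior mean ≈ 100.180; posterior SD ≈ 4.377

Prior precision 1/τ₀² = 1/37.08² = 0.00072731; data precision n/σ² = 21/20.2² = 0.0514655.
Posterior precision = 0.00072731 + 0.0514655 = 0.0521929, giving posterior SD = 1/√0.0521929 = 4.377.
Posterior mean = (0.00072731·112.93 + 0.0514655·100) / 0.0521929 = 100.180.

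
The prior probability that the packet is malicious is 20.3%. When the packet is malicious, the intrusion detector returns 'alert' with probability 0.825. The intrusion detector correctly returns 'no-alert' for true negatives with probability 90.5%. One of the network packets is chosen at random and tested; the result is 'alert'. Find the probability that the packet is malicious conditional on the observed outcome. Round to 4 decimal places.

P(H | E) ≈ 0.6887

Let H be the event that the packet is malicious. P(H) = 0.203, so P(¬H) = 0.797. With E the 'alert' result, P(E|H) = 0.825 and P(E|¬H) = 0.095.
P(E) = 0.825·0.203 + 0.095·0.797 = 0.16748 + 0.075715 = 0.24319.
By Bayes' theorem, P(H|E) = 0.16748 / 0.24319 = 0.6887.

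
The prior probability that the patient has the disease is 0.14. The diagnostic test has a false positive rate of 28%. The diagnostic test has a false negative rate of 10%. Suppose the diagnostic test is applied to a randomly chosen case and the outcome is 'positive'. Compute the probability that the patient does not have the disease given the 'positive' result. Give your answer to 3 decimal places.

Write H for 'the patient has the disease'. Prior odds H:¬H = 0.14/0.86 = 0.16279. For the 'positive' outcome, the likelihood ratio is 0.9/0.28 = 3.2143.
Posterior odds = 0.16279 × 3.2143 = 0.52326, so P(H|E) = 0.52326/(1+0.52326) = 0.344. Then P(¬H|E) = 1 − 0.344 = 0.656.

P(¬H | E) ≈ 0.656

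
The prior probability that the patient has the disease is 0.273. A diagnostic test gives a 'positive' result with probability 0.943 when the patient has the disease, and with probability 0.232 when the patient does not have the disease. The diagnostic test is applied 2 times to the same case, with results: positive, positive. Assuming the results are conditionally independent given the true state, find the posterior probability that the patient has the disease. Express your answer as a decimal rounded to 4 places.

Posterior P(H) ≈ 0.8612

With H the event that the patient has the disease, the joint likelihood of the observed sequence is P(data|H) = 0.943·0.943 = 0.88925 and P(data|¬H) = 0.232·0.232 = 0.053824.
Bayes: P(H|data) = 0.273·0.88925 / (0.273·0.88925 + 0.727·0.053824) = 0.24276/0.28190 = 0.8612.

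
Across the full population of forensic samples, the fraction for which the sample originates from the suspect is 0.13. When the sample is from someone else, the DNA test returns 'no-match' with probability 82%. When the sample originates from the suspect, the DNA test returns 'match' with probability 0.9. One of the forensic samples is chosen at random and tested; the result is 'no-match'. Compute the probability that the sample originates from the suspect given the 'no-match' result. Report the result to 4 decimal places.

Write H for 'the sample originates from the suspect'. Prior odds H:¬H = 0.13/0.87 = 0.14943. For the 'no-match' outcome, the likelihood ratio is 0.1/0.82 = 0.12195.
Posterior odds = 0.14943 × 0.12195 = 0.018223, so P(H|E) = 0.018223/(1+0.018223) = 0.0179.

P(H | E) ≈ 0.0179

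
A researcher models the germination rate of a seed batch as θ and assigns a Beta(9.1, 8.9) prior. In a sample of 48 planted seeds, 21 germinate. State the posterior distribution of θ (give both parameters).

Posterior: Beta(30.1, 35.9)

The binomial likelihood is conjugate to the Beta prior: with 21 successes and 27 failures, the posterior is Beta(9.1+21, 8.9+27) = Beta(30.1, 35.9).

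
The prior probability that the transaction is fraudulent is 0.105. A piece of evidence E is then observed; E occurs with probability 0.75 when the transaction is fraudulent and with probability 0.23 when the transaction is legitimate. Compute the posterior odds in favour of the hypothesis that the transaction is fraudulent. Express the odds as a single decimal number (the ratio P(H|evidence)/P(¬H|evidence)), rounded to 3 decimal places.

Prior odds = 0.105/(1−0.105) = 0.11732. In log-odds, ln(0.11732) = -2.1429.
Add log likelihood ratio: ln(3.2609) = 1.1820.
Posterior log-odds = -0.96087, so posterior odds = exp(-0.96087) = 0.38256.

Posterior odds ≈ 0.383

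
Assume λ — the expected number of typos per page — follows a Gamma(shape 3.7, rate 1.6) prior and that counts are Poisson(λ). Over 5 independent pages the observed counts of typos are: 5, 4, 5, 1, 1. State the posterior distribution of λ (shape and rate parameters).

Posterior: Gamma(shape=19.7, rate=6.6)

Total count ∑xᵢ = 16 over n = 5 pages.
Gamma is conjugate to the Poisson likelihood: posterior is Gamma(shape = 3.7+16 = 19.7, rate = 1.6+5 = 6.6).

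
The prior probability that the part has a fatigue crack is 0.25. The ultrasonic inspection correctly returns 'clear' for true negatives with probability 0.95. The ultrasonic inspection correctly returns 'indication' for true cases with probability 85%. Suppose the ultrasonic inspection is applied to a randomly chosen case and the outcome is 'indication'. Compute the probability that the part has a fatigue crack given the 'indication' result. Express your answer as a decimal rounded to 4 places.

P(H | E) ≈ 0.8500

Write H for 'the part has a fatigue crack'. Prior odds H:¬H = 0.25/0.75 = 0.33333. For the 'indication' outcome, the likelihood ratio is 0.85/0.05 = 17.000.
Posterior odds = 0.33333 × 17.000 = 5.6667, so P(H|E) = 5.6667/(1+5.6667) = 0.8500.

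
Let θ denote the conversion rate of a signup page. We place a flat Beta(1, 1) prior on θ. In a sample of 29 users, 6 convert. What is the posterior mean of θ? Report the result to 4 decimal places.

The binomial likelihood is conjugate to the Beta prior: with 6 successes and 23 failures, the posterior is Beta(1+6, 1+23) = Beta(7, 24).
E[θ | data] = 7/(7+24) = 0.2258.

Posterior mean ≈ 0.2258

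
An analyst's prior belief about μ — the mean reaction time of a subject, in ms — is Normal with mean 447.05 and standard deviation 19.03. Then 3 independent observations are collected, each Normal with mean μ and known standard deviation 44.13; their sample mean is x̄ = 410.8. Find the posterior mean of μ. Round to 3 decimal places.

Posterior mean ≈ 434.069

Prior precision 1/τ₀² = 1/19.03² = 0.00276136; data precision n/σ² = 3/44.13² = 0.00154047.
Posterior precision = 0.00276136 + 0.00154047 = 0.00430183.
Posterior mean = (0.00276136·447.05 + 0.00154047·410.8) / 0.00430183 = 434.069.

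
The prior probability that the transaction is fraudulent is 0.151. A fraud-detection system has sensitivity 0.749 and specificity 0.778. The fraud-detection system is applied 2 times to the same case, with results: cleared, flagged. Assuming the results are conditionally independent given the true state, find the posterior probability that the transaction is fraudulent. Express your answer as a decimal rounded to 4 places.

With H the event that the transaction is fraudulent, the joint likelihood of the observed sequence is P(data|H) = 0.251·0.749 = 0.18800 and P(data|¬H) = 0.778·0.222 = 0.17272.
Bayes: P(H|data) = 0.151·0.18800 / (0.151·0.18800 + 0.849·0.17272) = 0.028388/0.17502 = 0.1622.

Posterior P(H) ≈ 0.1622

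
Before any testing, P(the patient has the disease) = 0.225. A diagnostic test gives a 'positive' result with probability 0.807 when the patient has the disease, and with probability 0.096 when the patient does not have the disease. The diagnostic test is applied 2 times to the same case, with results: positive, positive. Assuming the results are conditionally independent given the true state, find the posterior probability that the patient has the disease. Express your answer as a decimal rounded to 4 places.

Let H be the event that the patient has the disease; start with P(H) = 0.225. P('positive'|H) = 0.807, P('positive'|¬H) = 0.096.
Update on result 1 ('positive'): P(H) ← 0.807·0.2250 / (0.807·0.2250 + 0.096·0.7750) = 0.18158/0.25598 = 0.7093.
Update on result 2 ('positive'): P(H) ← 0.807·0.7093 / (0.807·0.7093 + 0.096·0.2907) = 0.57244/0.60035 = 0.9535.

Posterior P(H) ≈ 0.9535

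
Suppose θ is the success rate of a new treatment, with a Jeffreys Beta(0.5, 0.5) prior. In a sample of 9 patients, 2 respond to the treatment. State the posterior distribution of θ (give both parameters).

Posterior: Beta(2.5, 7.5)

The binomial likelihood is conjugate to the Beta prior: with 2 successes and 7 failures, the posterior is Beta(0.5+2, 0.5+7) = Beta(2.5, 7.5).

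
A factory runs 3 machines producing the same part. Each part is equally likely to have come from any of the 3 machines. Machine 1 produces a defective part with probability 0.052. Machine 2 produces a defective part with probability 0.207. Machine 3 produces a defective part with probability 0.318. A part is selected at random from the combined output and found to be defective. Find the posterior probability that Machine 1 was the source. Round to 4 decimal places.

Posterior probability ≈ 0.0901

Tabulate prior·likelihood by source: [1] prior 0.333333, lik 0.052, product 0.01733; [2] prior 0.333333, lik 0.207, product 0.06900; [3] prior 0.333333, lik 0.318, product 0.1060.
Normalizing constant = 0.19233; the posterior for Machine 1 is its product over the sum, 0.01733/0.19233 = 0.0901.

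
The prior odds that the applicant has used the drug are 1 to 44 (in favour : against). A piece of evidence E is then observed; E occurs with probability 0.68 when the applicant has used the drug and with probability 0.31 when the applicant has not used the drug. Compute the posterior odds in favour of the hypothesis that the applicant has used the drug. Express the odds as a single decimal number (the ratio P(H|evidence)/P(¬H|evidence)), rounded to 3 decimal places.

Prior odds = 1/44 = 0.022727. In log-odds, ln(0.022727) = -3.7842.
Add log likelihood ratio: ln(2.1935) = 0.78552.
Posterior log-odds = -2.9987, so posterior odds = exp(-2.9987) = 0.049853.

Posterior odds ≈ 0.050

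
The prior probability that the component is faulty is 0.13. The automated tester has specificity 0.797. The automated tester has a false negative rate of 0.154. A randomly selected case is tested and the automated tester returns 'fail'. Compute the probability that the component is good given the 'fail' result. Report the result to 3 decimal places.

P(¬H | E) ≈ 0.616

Write H for 'the component is faulty'. Prior odds H:¬H = 0.13/0.87 = 0.14943. For the 'fail' outcome, the likelihood ratio is 0.846/0.203 = 4.1675.
Posterior odds = 0.14943 × 4.1675 = 0.62273, so P(H|E) = 0.62273/(1+0.62273) = 0.384. Then P(¬H|E) = 1 − 0.384 = 0.616.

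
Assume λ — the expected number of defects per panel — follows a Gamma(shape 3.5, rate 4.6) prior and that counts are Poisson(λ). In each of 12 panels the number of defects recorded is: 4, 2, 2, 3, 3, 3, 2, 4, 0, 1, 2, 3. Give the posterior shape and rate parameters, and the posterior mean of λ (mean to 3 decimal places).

Posterior: Gamma(shape=32.5, rate=16.6); mean ≈ 1.958

Total count ∑xᵢ = 29 over n = 12 panels.
Gamma is conjugate to the Poisson likelihood: posterior is Gamma(shape = 3.5+29 = 32.5, rate = 4.6+12 = 16.6).
E[λ | data] = 32.5/16.6 = 1.958.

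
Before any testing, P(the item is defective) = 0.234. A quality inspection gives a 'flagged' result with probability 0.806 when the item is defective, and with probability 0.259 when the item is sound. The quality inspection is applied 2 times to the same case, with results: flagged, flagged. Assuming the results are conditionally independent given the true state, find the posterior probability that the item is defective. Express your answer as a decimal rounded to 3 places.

Let H be the event that the item is defective; start with P(H) = 0.234. P('flagged'|H) = 0.806, P('flagged'|¬H) = 0.259.
Update on result 1 ('flagged'): P(H) ← 0.806·0.2340 / (0.806·0.2340 + 0.259·0.7660) = 0.18860/0.38700 = 0.4874.
Update on result 2 ('flagged'): P(H) ← 0.806·0.4874 / (0.806·0.4874 + 0.259·0.5126) = 0.39281/0.52558 = 0.7474.

Posterior P(H) ≈ 0.747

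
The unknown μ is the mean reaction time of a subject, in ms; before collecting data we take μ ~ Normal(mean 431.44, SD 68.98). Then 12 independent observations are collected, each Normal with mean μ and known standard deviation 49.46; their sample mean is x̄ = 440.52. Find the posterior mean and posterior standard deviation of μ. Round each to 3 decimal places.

Prior precision 1/τ₀² = 1/68.98² = 0.00021016; data precision n/σ² = 12/49.46² = 0.00490538.
Posterior precision = 0.00021016 + 0.00490538 = 0.00511555, giving posterior SD = 1/√0.00511555 = 13.982.
Posterior mean = (0.00021016·431.44 + 0.00490538·440.52) / 0.00511555 = 440.147.

Posterior mean ≈ 440.147; posterior SD ≈ 13.982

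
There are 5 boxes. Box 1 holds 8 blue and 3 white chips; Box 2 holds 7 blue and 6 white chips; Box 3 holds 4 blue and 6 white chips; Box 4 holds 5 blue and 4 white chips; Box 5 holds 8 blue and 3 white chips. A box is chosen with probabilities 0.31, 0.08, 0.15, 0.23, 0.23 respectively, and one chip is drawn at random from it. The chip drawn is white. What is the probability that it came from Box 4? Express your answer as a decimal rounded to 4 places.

Tabulate prior·likelihood by source: [1] prior 0.31, lik 0.2727, product 0.08455; [2] prior 0.08, lik 0.4615, product 0.03692; [3] prior 0.15, lik 0.6, product 0.09000; [4] prior 0.23, lik 0.4444, product 0.1022; [5] prior 0.23, lik 0.2727, product 0.06273.
Normalizing constant = 0.37642; the posterior for Box 4 is its product over the sum, 0.1022/0.37642 = 0.2716.

Posterior probability ≈ 0.2716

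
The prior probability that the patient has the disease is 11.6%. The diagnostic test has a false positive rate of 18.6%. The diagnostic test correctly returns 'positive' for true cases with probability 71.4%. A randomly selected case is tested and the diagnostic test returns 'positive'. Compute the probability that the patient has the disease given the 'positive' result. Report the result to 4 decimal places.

P(H | E) ≈ 0.3350

Let H be the event that the patient has the disease. P(H) = 0.116, so P(¬H) = 0.884. With E the 'positive' result, P(E|H) = 0.714 and P(E|¬H) = 0.186.
P(E) = 0.714·0.116 + 0.186·0.884 = 0.082824 + 0.16442 = 0.24725.
By Bayes' theorem, P(H|E) = 0.082824 / 0.24725 = 0.3350.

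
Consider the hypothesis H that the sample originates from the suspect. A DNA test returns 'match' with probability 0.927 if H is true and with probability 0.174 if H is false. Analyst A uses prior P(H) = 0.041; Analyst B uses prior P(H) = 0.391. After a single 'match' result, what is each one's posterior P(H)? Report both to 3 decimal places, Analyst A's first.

Analyst A: 0.186; Analyst B: 0.774

P('+'|H) = 0.927, P('+'|¬H) = 0.174.
Analyst A: numerator 0.927·0.041 = 0.038007; evidence = 0.038007+0.174·0.959 = 0.20487; posterior = 0.186.
Analyst B: numerator 0.927·0.391 = 0.36246; evidence = 0.36246+0.174·0.609 = 0.46842; posterior = 0.774.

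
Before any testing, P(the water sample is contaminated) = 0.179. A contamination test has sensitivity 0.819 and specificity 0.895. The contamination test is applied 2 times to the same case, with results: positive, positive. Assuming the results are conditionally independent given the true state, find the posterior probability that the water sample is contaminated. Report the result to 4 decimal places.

With H the event that the water sample is contaminated, the joint likelihood of the observed sequence is P(data|H) = 0.819·0.819 = 0.67076 and P(data|¬H) = 0.105·0.105 = 0.011025.
Bayes: P(H|data) = 0.179·0.67076 / (0.179·0.67076 + 0.821·0.011025) = 0.12007/0.12912 = 0.9299.

Posterior P(H) ≈ 0.9299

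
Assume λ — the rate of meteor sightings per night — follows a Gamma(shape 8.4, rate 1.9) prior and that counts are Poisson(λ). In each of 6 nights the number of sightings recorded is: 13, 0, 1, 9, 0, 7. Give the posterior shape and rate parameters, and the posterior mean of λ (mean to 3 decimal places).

The Poisson likelihood adds the total count to the shape and the number of exposure periods to the rate. Here ∑xᵢ = 30 and n = 6, so shape 8.4→38.4 and rate 1.9→7.9.
E[λ | data] = 38.4/7.9 = 4.861.

Posterior: Gamma(shape=38.4, rate=7.9); mean ≈ 4.861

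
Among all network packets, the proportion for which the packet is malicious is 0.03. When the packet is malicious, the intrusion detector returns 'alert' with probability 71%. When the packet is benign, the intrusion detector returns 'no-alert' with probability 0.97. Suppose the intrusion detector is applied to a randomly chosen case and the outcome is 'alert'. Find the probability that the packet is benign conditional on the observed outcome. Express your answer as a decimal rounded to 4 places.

Let H be the event that the packet is malicious. P(H) = 0.03, so P(¬H) = 0.97. With E the 'alert' result, P(E|H) = 0.71 and P(E|¬H) = 0.03.
P(E) = 0.71·0.03 + 0.03·0.97 = 0.021300 + 0.029100 = 0.050400.
By Bayes' theorem, P(H|E) = 0.021300 / 0.050400 = 0.4226. Hence P(¬H|E) = 1 − 0.4226 = 0.5774.

P(¬H | E) ≈ 0.5774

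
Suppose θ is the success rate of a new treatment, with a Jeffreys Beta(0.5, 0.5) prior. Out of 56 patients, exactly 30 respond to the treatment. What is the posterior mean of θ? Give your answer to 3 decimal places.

The binomial likelihood is conjugate to the Beta prior: with 30 successes and 26 failures, the posterior is Beta(0.5+30, 0.5+26) = Beta(30.5, 26.5).
E[θ | data] = 30.5/(30.5+26.5) = 0.535.

Posterior mean ≈ 0.535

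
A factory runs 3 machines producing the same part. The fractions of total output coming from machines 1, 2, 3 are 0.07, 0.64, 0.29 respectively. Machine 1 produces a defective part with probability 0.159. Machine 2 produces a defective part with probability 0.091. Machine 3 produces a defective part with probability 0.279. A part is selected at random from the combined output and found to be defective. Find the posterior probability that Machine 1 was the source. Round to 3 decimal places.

Posterior probability ≈ 0.074

P(defective|M1) = 0.159; P(defective|M2) = 0.091; P(defective|M3) = 0.279.
Prior × likelihood for each source: 0.07·0.159=0.01113, 0.64·0.091=0.05824, 0.29·0.279=0.08091. Summing gives P(defective) = 0.15028.
P(Machine 1 | defective) = 0.01113 / 0.15028 = 0.074.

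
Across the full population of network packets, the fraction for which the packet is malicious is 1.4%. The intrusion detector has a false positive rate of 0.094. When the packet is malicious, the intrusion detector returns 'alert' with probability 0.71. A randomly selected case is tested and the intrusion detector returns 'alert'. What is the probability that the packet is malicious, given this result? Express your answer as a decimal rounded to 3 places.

P(H | E) ≈ 0.097

Write H for 'the packet is malicious'. Prior odds H:¬H = 0.014/0.986 = 0.014199. For the 'alert' outcome, the likelihood ratio is 0.71/0.094 = 7.5532.
Posterior odds = 0.014199 × 7.5532 = 0.10725, so P(H|E) = 0.10725/(1+0.10725) = 0.097.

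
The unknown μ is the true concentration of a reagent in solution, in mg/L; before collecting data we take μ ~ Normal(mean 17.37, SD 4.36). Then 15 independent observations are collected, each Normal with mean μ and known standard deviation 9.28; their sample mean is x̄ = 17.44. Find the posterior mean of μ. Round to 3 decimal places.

Prior precision 1/τ₀² = 1/4.36² = 0.0526050; data precision n/σ² = 15/9.28² = 0.174179.
Posterior precision = 0.0526050 + 0.174179 = 0.226784.
Posterior mean = (0.0526050·17.37 + 0.174179·17.44) / 0.226784 = 17.424.

Posterior mean ≈ 17.424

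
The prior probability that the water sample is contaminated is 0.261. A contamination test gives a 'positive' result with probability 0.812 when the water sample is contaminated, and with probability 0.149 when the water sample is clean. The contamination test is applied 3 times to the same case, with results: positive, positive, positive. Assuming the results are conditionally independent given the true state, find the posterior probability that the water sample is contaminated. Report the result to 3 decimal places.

Posterior P(H) ≈ 0.983

Let H be the event that the water sample is contaminated; start with P(H) = 0.261. P('positive'|H) = 0.812, P('positive'|¬H) = 0.149.
Update on result 1 ('positive'): P(H) ← 0.812·0.2610 / (0.812·0.2610 + 0.149·0.7390) = 0.21193/0.32204 = 0.6581.
Update on result 2 ('positive'): P(H) ← 0.812·0.6581 / (0.812·0.6581 + 0.149·0.3419) = 0.53437/0.58531 = 0.9130.
Update on result 3 ('positive'): P(H) ← 0.812·0.9130 / (0.812·0.9130 + 0.149·0.0870) = 0.74132/0.75429 = 0.9828.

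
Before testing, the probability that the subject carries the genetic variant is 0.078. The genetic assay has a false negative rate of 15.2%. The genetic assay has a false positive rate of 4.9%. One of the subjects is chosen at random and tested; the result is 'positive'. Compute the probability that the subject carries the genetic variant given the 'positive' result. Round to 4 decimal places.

Let H be the event that the subject carries the genetic variant. P(H) = 0.078, so P(¬H) = 0.922. With E the 'positive' result, P(E|H) = 0.848 and P(E|¬H) = 0.049.
P(E) = 0.848·0.078 + 0.049·0.922 = 0.066144 + 0.045178 = 0.11132.
By Bayes' theorem, P(H|E) = 0.066144 / 0.11132 = 0.5942.

P(H | E) ≈ 0.5942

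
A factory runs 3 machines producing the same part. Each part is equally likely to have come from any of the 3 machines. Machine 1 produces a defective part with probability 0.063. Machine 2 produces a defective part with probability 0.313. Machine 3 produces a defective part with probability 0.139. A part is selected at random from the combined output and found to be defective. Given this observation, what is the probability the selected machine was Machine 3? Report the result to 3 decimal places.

Posterior probability ≈ 0.270

P(defective|M1) = 0.063; P(defective|M2) = 0.313; P(defective|M3) = 0.139.
Prior × likelihood for each source: 0.333333·0.063=0.02100, 0.333333·0.313=0.1043, 0.333333·0.139=0.04633. Summing gives P(defective) = 0.17167.
P(Machine 3 | defective) = 0.04633 / 0.17167 = 0.270.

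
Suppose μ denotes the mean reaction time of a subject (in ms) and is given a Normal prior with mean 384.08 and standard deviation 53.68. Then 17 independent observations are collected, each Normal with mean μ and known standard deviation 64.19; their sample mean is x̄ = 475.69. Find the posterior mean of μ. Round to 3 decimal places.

Posterior mean ≈ 468.582

Prior precision 1/τ₀² = 1/53.68² = 0.00034704; data precision n/σ² = 17/64.19² = 0.00412586.
Posterior precision = 0.00034704 + 0.00412586 = 0.00447289.
Posterior mean = (0.00034704·384.08 + 0.00412586·475.69) / 0.00447289 = 468.582.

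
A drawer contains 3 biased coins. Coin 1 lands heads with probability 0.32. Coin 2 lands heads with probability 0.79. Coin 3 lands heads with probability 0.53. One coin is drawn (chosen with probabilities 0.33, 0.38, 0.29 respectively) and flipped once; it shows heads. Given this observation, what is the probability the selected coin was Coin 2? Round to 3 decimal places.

Posterior probability ≈ 0.537

P(heads|C1) = 0.32; P(heads|C2) = 0.79; P(heads|C3) = 0.53.
Prior × likelihood for each source: 0.33·0.32=0.1056, 0.38·0.79=0.3002, 0.29·0.53=0.1537. Summing gives P(heads) = 0.55950.
P(Coin 2 | heads) = 0.3002 / 0.55950 = 0.537.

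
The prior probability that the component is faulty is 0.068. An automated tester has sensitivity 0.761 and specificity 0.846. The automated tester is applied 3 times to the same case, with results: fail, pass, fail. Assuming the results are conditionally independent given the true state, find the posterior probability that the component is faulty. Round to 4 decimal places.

With H the event that the component is faulty, the joint likelihood of the observed sequence is P(data|H) = 0.761·0.239·0.761 = 0.13841 and P(data|¬H) = 0.154·0.846·0.154 = 0.020064.
Bayes: P(H|data) = 0.068·0.13841 / (0.068·0.13841 + 0.932·0.020064) = 0.0094119/0.028111 = 0.3348.

Posterior P(H) ≈ 0.3348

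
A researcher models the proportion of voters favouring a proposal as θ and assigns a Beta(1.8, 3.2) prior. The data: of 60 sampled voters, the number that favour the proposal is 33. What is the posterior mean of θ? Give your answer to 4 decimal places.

Posterior mean ≈ 0.5354

The binomial likelihood is conjugate to the Beta prior: with 33 successes and 27 failures, the posterior is Beta(1.8+33, 3.2+27) = Beta(34.8, 30.2).
E[θ | data] = 34.8/(34.8+30.2) = 0.5354.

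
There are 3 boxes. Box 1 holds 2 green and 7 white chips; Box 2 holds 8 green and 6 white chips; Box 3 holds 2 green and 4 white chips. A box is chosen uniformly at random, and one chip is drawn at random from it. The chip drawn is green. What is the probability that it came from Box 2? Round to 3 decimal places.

Tabulate prior·likelihood by source: [1] prior 0.333333, lik 0.2222, product 0.07407; [2] prior 0.333333, lik 0.5714, product 0.1905; [3] prior 0.333333, lik 0.3333, product 0.1111.
Normalizing constant = 0.37566; the posterior for Box 2 is its product over the sum, 0.1905/0.37566 = 0.507.

Posterior probability ≈ 0.507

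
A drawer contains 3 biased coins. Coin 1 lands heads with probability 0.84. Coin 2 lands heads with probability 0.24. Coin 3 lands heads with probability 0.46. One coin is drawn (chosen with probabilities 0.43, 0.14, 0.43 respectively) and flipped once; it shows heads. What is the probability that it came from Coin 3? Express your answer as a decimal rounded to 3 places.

Posterior probability ≈ 0.334

Tabulate prior·likelihood by source: [1] prior 0.43, lik 0.84, product 0.3612; [2] prior 0.14, lik 0.24, product 0.03360; [3] prior 0.43, lik 0.46, product 0.1978.
Normalizing constant = 0.59260; the posterior for Coin 3 is its product over the sum, 0.1978/0.59260 = 0.334.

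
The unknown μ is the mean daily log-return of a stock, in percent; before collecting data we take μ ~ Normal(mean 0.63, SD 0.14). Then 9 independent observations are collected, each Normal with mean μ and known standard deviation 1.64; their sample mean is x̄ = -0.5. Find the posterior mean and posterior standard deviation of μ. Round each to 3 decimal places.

With known σ, the Normal prior is conjugate. Weight on the data is w = (n/σ²)/(n/σ² + 1/τ₀²) = 3.34622/(3.34622+51.0204) = 0.061549.
Posterior mean = w·x̄ + (1−w)·μ₀ = 0.061549·-0.5 + 0.93845·0.63 = 0.560. Posterior variance = 1/(3.34622+51.0204) = 0.0183936, so SD = 0.136.

Posterior mean ≈ 0.560; posterior SD ≈ 0.136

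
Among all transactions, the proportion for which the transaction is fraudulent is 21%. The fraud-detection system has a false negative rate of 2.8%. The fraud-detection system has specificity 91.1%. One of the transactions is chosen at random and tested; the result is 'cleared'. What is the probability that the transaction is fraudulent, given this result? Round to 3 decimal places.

P(H | E) ≈ 0.008

Write H for 'the transaction is fraudulent'. Prior odds H:¬H = 0.21/0.79 = 0.26582. For the 'cleared' outcome, the likelihood ratio is 0.028/0.911 = 0.030735.
Posterior odds = 0.26582 × 0.030735 = 0.0081702, so P(H|E) = 0.0081702/(1+0.0081702) = 0.008.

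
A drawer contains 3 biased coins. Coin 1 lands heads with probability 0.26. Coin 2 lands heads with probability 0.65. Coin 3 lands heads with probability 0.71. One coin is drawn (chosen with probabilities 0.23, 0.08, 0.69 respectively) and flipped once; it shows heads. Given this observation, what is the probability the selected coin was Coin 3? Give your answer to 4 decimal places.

P(heads|C1) = 0.26; P(heads|C2) = 0.65; P(heads|C3) = 0.71.
Prior × likelihood for each source: 0.23·0.26=0.05980, 0.08·0.65=0.05200, 0.69·0.71=0.4899. Summing gives P(heads) = 0.60170.
P(Coin 3 | heads) = 0.4899 / 0.60170 = 0.8142.

Posterior probability ≈ 0.8142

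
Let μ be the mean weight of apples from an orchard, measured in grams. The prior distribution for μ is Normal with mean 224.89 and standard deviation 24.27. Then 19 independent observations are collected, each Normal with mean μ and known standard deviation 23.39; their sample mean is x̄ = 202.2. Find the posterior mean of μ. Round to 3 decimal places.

With known σ, the Normal prior is conjugate. Weight on the data is w = (n/σ²)/(n/σ² + 1/τ₀²) = 0.0347291/(0.0347291+0.00169770) = 0.95339.
Posterior mean = w·x̄ + (1−w)·μ₀ = 0.95339·202.2 + 0.046606·224.89 = 203.257.

Posterior mean ≈ 203.257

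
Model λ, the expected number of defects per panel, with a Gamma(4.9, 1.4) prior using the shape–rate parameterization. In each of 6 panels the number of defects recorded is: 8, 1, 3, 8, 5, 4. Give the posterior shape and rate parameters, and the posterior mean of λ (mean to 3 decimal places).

The Poisson likelihood adds the total count to the shape and the number of exposure periods to the rate. Here ∑xᵢ = 29 and n = 6, so shape 4.9→33.9 and rate 1.4→7.4.
E[λ | data] = 33.9/7.4 = 4.581.

Posterior: Gamma(shape=33.9, rate=7.4); mean ≈ 4.581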